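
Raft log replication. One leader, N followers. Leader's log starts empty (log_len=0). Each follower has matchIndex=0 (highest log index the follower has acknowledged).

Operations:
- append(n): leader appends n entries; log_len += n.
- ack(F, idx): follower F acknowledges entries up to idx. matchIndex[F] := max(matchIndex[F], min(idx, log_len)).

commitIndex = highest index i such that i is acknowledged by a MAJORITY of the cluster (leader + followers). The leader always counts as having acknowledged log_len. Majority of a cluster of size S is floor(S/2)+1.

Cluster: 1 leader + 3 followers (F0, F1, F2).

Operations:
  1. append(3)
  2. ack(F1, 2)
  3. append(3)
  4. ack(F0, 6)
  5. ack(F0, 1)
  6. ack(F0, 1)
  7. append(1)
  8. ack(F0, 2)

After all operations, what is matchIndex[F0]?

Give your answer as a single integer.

Answer: 6

Derivation:
Op 1: append 3 -> log_len=3
Op 2: F1 acks idx 2 -> match: F0=0 F1=2 F2=0; commitIndex=0
Op 3: append 3 -> log_len=6
Op 4: F0 acks idx 6 -> match: F0=6 F1=2 F2=0; commitIndex=2
Op 5: F0 acks idx 1 -> match: F0=6 F1=2 F2=0; commitIndex=2
Op 6: F0 acks idx 1 -> match: F0=6 F1=2 F2=0; commitIndex=2
Op 7: append 1 -> log_len=7
Op 8: F0 acks idx 2 -> match: F0=6 F1=2 F2=0; commitIndex=2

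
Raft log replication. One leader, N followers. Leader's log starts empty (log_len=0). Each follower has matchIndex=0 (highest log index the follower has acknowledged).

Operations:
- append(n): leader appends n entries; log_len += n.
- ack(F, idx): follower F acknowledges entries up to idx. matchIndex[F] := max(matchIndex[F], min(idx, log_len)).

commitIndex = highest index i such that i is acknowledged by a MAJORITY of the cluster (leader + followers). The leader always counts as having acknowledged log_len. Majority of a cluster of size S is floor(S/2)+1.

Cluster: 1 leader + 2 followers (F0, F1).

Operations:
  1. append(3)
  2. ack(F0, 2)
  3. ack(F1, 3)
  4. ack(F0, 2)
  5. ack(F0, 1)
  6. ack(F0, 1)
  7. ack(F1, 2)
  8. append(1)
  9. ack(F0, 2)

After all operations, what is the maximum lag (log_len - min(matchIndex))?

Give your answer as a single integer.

Answer: 2

Derivation:
Op 1: append 3 -> log_len=3
Op 2: F0 acks idx 2 -> match: F0=2 F1=0; commitIndex=2
Op 3: F1 acks idx 3 -> match: F0=2 F1=3; commitIndex=3
Op 4: F0 acks idx 2 -> match: F0=2 F1=3; commitIndex=3
Op 5: F0 acks idx 1 -> match: F0=2 F1=3; commitIndex=3
Op 6: F0 acks idx 1 -> match: F0=2 F1=3; commitIndex=3
Op 7: F1 acks idx 2 -> match: F0=2 F1=3; commitIndex=3
Op 8: append 1 -> log_len=4
Op 9: F0 acks idx 2 -> match: F0=2 F1=3; commitIndex=3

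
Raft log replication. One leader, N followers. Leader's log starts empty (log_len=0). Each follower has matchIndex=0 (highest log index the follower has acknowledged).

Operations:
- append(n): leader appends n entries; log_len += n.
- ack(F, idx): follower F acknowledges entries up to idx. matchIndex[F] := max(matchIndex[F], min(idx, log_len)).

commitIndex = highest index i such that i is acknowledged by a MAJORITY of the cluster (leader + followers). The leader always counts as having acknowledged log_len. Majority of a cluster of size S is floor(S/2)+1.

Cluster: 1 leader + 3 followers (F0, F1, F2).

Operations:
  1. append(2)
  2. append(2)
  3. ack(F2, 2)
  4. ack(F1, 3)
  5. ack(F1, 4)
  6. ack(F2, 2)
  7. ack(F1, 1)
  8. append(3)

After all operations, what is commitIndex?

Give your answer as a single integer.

Answer: 2

Derivation:
Op 1: append 2 -> log_len=2
Op 2: append 2 -> log_len=4
Op 3: F2 acks idx 2 -> match: F0=0 F1=0 F2=2; commitIndex=0
Op 4: F1 acks idx 3 -> match: F0=0 F1=3 F2=2; commitIndex=2
Op 5: F1 acks idx 4 -> match: F0=0 F1=4 F2=2; commitIndex=2
Op 6: F2 acks idx 2 -> match: F0=0 F1=4 F2=2; commitIndex=2
Op 7: F1 acks idx 1 -> match: F0=0 F1=4 F2=2; commitIndex=2
Op 8: append 3 -> log_len=7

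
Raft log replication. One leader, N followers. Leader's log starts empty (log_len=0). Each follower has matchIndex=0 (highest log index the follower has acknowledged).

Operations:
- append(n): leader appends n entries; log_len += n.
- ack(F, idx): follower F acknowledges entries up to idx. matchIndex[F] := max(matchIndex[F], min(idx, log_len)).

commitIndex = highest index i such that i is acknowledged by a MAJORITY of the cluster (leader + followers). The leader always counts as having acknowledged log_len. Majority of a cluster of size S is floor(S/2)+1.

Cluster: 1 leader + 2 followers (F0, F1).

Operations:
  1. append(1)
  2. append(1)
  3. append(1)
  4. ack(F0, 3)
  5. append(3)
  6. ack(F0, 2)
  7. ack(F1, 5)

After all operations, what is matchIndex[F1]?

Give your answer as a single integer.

Answer: 5

Derivation:
Op 1: append 1 -> log_len=1
Op 2: append 1 -> log_len=2
Op 3: append 1 -> log_len=3
Op 4: F0 acks idx 3 -> match: F0=3 F1=0; commitIndex=3
Op 5: append 3 -> log_len=6
Op 6: F0 acks idx 2 -> match: F0=3 F1=0; commitIndex=3
Op 7: F1 acks idx 5 -> match: F0=3 F1=5; commitIndex=5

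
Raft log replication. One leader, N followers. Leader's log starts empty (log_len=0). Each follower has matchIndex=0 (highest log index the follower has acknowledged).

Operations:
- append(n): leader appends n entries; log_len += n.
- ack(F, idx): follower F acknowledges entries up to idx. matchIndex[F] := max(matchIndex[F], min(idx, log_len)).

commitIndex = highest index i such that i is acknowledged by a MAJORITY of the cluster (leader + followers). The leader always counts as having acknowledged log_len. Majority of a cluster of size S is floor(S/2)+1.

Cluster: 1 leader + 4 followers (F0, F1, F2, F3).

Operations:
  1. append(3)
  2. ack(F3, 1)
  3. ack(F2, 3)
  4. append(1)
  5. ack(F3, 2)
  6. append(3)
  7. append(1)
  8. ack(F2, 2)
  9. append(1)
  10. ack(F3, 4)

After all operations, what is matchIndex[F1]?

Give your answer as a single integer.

Answer: 0

Derivation:
Op 1: append 3 -> log_len=3
Op 2: F3 acks idx 1 -> match: F0=0 F1=0 F2=0 F3=1; commitIndex=0
Op 3: F2 acks idx 3 -> match: F0=0 F1=0 F2=3 F3=1; commitIndex=1
Op 4: append 1 -> log_len=4
Op 5: F3 acks idx 2 -> match: F0=0 F1=0 F2=3 F3=2; commitIndex=2
Op 6: append 3 -> log_len=7
Op 7: append 1 -> log_len=8
Op 8: F2 acks idx 2 -> match: F0=0 F1=0 F2=3 F3=2; commitIndex=2
Op 9: append 1 -> log_len=9
Op 10: F3 acks idx 4 -> match: F0=0 F1=0 F2=3 F3=4; commitIndex=3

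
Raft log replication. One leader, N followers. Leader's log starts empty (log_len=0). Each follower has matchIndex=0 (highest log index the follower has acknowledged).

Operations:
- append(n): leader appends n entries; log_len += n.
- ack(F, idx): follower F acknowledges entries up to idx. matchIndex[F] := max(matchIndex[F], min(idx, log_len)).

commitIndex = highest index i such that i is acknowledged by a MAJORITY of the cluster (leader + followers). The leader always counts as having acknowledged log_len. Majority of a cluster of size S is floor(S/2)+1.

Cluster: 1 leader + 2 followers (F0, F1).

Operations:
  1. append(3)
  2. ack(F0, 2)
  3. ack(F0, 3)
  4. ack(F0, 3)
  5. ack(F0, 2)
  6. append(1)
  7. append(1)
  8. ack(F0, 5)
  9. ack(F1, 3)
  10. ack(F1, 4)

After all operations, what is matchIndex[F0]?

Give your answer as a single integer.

Answer: 5

Derivation:
Op 1: append 3 -> log_len=3
Op 2: F0 acks idx 2 -> match: F0=2 F1=0; commitIndex=2
Op 3: F0 acks idx 3 -> match: F0=3 F1=0; commitIndex=3
Op 4: F0 acks idx 3 -> match: F0=3 F1=0; commitIndex=3
Op 5: F0 acks idx 2 -> match: F0=3 F1=0; commitIndex=3
Op 6: append 1 -> log_len=4
Op 7: append 1 -> log_len=5
Op 8: F0 acks idx 5 -> match: F0=5 F1=0; commitIndex=5
Op 9: F1 acks idx 3 -> match: F0=5 F1=3; commitIndex=5
Op 10: F1 acks idx 4 -> match: F0=5 F1=4; commitIndex=5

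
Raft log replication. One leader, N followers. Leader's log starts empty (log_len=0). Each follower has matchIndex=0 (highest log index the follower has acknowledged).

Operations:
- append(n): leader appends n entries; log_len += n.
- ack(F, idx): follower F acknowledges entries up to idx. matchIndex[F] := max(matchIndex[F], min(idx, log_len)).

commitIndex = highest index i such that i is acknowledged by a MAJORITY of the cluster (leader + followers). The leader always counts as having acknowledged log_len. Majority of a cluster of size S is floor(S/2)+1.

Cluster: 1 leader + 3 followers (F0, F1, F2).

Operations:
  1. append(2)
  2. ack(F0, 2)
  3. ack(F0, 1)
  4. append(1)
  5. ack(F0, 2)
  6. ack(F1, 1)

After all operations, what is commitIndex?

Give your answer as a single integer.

Answer: 1

Derivation:
Op 1: append 2 -> log_len=2
Op 2: F0 acks idx 2 -> match: F0=2 F1=0 F2=0; commitIndex=0
Op 3: F0 acks idx 1 -> match: F0=2 F1=0 F2=0; commitIndex=0
Op 4: append 1 -> log_len=3
Op 5: F0 acks idx 2 -> match: F0=2 F1=0 F2=0; commitIndex=0
Op 6: F1 acks idx 1 -> match: F0=2 F1=1 F2=0; commitIndex=1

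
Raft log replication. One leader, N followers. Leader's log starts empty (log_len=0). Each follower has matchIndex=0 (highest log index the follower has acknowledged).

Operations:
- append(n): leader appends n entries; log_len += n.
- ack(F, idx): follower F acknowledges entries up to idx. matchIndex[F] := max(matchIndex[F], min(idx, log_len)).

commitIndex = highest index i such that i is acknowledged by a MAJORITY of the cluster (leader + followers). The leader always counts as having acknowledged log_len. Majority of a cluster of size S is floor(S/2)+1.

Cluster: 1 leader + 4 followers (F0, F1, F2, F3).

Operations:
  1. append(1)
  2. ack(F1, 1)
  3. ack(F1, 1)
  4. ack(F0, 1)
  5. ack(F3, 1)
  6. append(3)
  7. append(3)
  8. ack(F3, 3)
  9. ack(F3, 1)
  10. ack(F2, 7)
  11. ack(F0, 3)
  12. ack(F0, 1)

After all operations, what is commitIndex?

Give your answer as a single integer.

Answer: 3

Derivation:
Op 1: append 1 -> log_len=1
Op 2: F1 acks idx 1 -> match: F0=0 F1=1 F2=0 F3=0; commitIndex=0
Op 3: F1 acks idx 1 -> match: F0=0 F1=1 F2=0 F3=0; commitIndex=0
Op 4: F0 acks idx 1 -> match: F0=1 F1=1 F2=0 F3=0; commitIndex=1
Op 5: F3 acks idx 1 -> match: F0=1 F1=1 F2=0 F3=1; commitIndex=1
Op 6: append 3 -> log_len=4
Op 7: append 3 -> log_len=7
Op 8: F3 acks idx 3 -> match: F0=1 F1=1 F2=0 F3=3; commitIndex=1
Op 9: F3 acks idx 1 -> match: F0=1 F1=1 F2=0 F3=3; commitIndex=1
Op 10: F2 acks idx 7 -> match: F0=1 F1=1 F2=7 F3=3; commitIndex=3
Op 11: F0 acks idx 3 -> match: F0=3 F1=1 F2=7 F3=3; commitIndex=3
Op 12: F0 acks idx 1 -> match: F0=3 F1=1 F2=7 F3=3; commitIndex=3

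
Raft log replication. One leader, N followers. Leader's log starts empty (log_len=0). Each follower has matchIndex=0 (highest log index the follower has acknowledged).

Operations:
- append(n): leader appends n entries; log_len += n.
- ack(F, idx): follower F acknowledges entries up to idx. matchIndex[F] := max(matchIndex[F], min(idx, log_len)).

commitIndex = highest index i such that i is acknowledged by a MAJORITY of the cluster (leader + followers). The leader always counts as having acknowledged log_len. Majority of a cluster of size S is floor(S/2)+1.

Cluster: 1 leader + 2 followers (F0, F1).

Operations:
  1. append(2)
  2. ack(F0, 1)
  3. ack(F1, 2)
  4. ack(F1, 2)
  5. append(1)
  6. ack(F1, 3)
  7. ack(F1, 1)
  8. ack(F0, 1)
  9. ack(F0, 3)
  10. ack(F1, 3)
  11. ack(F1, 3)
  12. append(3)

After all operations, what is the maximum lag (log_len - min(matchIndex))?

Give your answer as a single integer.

Answer: 3

Derivation:
Op 1: append 2 -> log_len=2
Op 2: F0 acks idx 1 -> match: F0=1 F1=0; commitIndex=1
Op 3: F1 acks idx 2 -> match: F0=1 F1=2; commitIndex=2
Op 4: F1 acks idx 2 -> match: F0=1 F1=2; commitIndex=2
Op 5: append 1 -> log_len=3
Op 6: F1 acks idx 3 -> match: F0=1 F1=3; commitIndex=3
Op 7: F1 acks idx 1 -> match: F0=1 F1=3; commitIndex=3
Op 8: F0 acks idx 1 -> match: F0=1 F1=3; commitIndex=3
Op 9: F0 acks idx 3 -> match: F0=3 F1=3; commitIndex=3
Op 10: F1 acks idx 3 -> match: F0=3 F1=3; commitIndex=3
Op 11: F1 acks idx 3 -> match: F0=3 F1=3; commitIndex=3
Op 12: append 3 -> log_len=6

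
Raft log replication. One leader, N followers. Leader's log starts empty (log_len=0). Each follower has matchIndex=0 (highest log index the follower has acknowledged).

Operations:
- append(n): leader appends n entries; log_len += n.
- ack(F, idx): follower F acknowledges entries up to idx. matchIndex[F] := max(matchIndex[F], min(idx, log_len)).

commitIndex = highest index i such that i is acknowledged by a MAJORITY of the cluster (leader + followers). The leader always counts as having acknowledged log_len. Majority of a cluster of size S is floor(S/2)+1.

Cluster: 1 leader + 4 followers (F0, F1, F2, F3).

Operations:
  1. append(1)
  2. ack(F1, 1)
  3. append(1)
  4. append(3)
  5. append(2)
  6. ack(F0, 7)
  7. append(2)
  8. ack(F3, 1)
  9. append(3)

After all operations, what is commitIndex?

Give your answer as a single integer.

Answer: 1

Derivation:
Op 1: append 1 -> log_len=1
Op 2: F1 acks idx 1 -> match: F0=0 F1=1 F2=0 F3=0; commitIndex=0
Op 3: append 1 -> log_len=2
Op 4: append 3 -> log_len=5
Op 5: append 2 -> log_len=7
Op 6: F0 acks idx 7 -> match: F0=7 F1=1 F2=0 F3=0; commitIndex=1
Op 7: append 2 -> log_len=9
Op 8: F3 acks idx 1 -> match: F0=7 F1=1 F2=0 F3=1; commitIndex=1
Op 9: append 3 -> log_len=12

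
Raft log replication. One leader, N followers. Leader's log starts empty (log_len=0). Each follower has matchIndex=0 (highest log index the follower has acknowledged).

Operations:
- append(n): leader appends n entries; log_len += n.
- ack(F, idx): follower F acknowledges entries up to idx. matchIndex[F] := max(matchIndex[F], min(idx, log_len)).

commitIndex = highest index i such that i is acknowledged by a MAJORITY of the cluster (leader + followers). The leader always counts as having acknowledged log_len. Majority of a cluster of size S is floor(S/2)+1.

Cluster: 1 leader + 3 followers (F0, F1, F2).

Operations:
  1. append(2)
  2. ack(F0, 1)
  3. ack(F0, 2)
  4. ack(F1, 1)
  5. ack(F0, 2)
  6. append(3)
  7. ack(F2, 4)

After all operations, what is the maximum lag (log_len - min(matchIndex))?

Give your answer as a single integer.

Op 1: append 2 -> log_len=2
Op 2: F0 acks idx 1 -> match: F0=1 F1=0 F2=0; commitIndex=0
Op 3: F0 acks idx 2 -> match: F0=2 F1=0 F2=0; commitIndex=0
Op 4: F1 acks idx 1 -> match: F0=2 F1=1 F2=0; commitIndex=1
Op 5: F0 acks idx 2 -> match: F0=2 F1=1 F2=0; commitIndex=1
Op 6: append 3 -> log_len=5
Op 7: F2 acks idx 4 -> match: F0=2 F1=1 F2=4; commitIndex=2

Answer: 4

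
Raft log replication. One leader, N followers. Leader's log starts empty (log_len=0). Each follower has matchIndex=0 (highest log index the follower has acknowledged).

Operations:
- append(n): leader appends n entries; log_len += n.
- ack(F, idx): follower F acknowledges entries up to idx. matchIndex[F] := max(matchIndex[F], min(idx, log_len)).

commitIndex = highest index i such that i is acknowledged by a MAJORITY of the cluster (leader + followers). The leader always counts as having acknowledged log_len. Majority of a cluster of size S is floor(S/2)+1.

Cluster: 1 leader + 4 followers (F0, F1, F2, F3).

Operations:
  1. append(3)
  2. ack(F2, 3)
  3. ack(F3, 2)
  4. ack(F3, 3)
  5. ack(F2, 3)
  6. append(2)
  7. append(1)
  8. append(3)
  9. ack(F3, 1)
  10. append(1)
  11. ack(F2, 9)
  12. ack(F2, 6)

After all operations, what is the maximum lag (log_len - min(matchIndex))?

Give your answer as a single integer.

Answer: 10

Derivation:
Op 1: append 3 -> log_len=3
Op 2: F2 acks idx 3 -> match: F0=0 F1=0 F2=3 F3=0; commitIndex=0
Op 3: F3 acks idx 2 -> match: F0=0 F1=0 F2=3 F3=2; commitIndex=2
Op 4: F3 acks idx 3 -> match: F0=0 F1=0 F2=3 F3=3; commitIndex=3
Op 5: F2 acks idx 3 -> match: F0=0 F1=0 F2=3 F3=3; commitIndex=3
Op 6: append 2 -> log_len=5
Op 7: append 1 -> log_len=6
Op 8: append 3 -> log_len=9
Op 9: F3 acks idx 1 -> match: F0=0 F1=0 F2=3 F3=3; commitIndex=3
Op 10: append 1 -> log_len=10
Op 11: F2 acks idx 9 -> match: F0=0 F1=0 F2=9 F3=3; commitIndex=3
Op 12: F2 acks idx 6 -> match: F0=0 F1=0 F2=9 F3=3; commitIndex=3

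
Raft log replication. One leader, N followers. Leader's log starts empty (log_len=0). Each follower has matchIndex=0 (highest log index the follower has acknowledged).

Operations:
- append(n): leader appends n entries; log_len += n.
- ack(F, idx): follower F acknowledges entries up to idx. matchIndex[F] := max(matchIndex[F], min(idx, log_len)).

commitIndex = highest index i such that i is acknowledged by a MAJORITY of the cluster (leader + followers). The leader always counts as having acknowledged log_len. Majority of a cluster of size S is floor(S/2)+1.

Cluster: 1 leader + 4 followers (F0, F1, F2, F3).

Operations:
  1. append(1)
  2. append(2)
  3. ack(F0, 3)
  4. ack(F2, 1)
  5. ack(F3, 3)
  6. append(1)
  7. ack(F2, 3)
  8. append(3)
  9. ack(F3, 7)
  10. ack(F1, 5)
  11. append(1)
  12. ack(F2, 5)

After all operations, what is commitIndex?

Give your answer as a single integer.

Op 1: append 1 -> log_len=1
Op 2: append 2 -> log_len=3
Op 3: F0 acks idx 3 -> match: F0=3 F1=0 F2=0 F3=0; commitIndex=0
Op 4: F2 acks idx 1 -> match: F0=3 F1=0 F2=1 F3=0; commitIndex=1
Op 5: F3 acks idx 3 -> match: F0=3 F1=0 F2=1 F3=3; commitIndex=3
Op 6: append 1 -> log_len=4
Op 7: F2 acks idx 3 -> match: F0=3 F1=0 F2=3 F3=3; commitIndex=3
Op 8: append 3 -> log_len=7
Op 9: F3 acks idx 7 -> match: F0=3 F1=0 F2=3 F3=7; commitIndex=3
Op 10: F1 acks idx 5 -> match: F0=3 F1=5 F2=3 F3=7; commitIndex=5
Op 11: append 1 -> log_len=8
Op 12: F2 acks idx 5 -> match: F0=3 F1=5 F2=5 F3=7; commitIndex=5

Answer: 5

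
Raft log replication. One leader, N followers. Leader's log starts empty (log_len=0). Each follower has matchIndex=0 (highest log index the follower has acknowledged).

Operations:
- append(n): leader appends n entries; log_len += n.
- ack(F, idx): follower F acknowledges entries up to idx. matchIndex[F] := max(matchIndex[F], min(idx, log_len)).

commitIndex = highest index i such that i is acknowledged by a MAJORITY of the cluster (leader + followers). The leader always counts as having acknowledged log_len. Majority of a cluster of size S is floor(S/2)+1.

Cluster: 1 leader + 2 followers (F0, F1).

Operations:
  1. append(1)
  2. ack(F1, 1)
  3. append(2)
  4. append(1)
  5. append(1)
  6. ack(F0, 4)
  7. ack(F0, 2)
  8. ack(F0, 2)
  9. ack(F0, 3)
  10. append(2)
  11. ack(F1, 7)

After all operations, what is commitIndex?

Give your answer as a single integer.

Answer: 7

Derivation:
Op 1: append 1 -> log_len=1
Op 2: F1 acks idx 1 -> match: F0=0 F1=1; commitIndex=1
Op 3: append 2 -> log_len=3
Op 4: append 1 -> log_len=4
Op 5: append 1 -> log_len=5
Op 6: F0 acks idx 4 -> match: F0=4 F1=1; commitIndex=4
Op 7: F0 acks idx 2 -> match: F0=4 F1=1; commitIndex=4
Op 8: F0 acks idx 2 -> match: F0=4 F1=1; commitIndex=4
Op 9: F0 acks idx 3 -> match: F0=4 F1=1; commitIndex=4
Op 10: append 2 -> log_len=7
Op 11: F1 acks idx 7 -> match: F0=4 F1=7; commitIndex=7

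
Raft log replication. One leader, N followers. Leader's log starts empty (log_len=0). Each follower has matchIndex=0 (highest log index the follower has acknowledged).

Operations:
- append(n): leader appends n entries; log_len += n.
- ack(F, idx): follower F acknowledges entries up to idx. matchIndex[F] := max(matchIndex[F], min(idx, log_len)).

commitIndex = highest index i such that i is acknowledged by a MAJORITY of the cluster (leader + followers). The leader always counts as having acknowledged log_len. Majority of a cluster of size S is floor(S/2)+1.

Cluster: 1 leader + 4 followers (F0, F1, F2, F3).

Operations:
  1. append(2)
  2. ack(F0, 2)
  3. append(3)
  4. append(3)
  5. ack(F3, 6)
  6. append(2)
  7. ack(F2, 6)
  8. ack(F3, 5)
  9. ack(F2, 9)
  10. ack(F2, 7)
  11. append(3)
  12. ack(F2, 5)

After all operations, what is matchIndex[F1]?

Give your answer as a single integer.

Answer: 0

Derivation:
Op 1: append 2 -> log_len=2
Op 2: F0 acks idx 2 -> match: F0=2 F1=0 F2=0 F3=0; commitIndex=0
Op 3: append 3 -> log_len=5
Op 4: append 3 -> log_len=8
Op 5: F3 acks idx 6 -> match: F0=2 F1=0 F2=0 F3=6; commitIndex=2
Op 6: append 2 -> log_len=10
Op 7: F2 acks idx 6 -> match: F0=2 F1=0 F2=6 F3=6; commitIndex=6
Op 8: F3 acks idx 5 -> match: F0=2 F1=0 F2=6 F3=6; commitIndex=6
Op 9: F2 acks idx 9 -> match: F0=2 F1=0 F2=9 F3=6; commitIndex=6
Op 10: F2 acks idx 7 -> match: F0=2 F1=0 F2=9 F3=6; commitIndex=6
Op 11: append 3 -> log_len=13
Op 12: F2 acks idx 5 -> match: F0=2 F1=0 F2=9 F3=6; commitIndex=6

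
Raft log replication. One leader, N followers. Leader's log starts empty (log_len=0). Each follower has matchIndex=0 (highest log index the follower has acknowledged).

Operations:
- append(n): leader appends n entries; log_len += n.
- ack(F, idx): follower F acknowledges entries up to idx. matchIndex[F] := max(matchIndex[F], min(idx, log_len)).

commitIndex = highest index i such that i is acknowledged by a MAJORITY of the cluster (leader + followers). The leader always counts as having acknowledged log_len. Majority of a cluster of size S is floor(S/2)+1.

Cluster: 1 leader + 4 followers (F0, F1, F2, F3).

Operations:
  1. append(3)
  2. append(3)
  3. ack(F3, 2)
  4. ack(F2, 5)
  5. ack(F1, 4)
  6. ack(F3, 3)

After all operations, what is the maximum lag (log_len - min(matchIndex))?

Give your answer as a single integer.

Op 1: append 3 -> log_len=3
Op 2: append 3 -> log_len=6
Op 3: F3 acks idx 2 -> match: F0=0 F1=0 F2=0 F3=2; commitIndex=0
Op 4: F2 acks idx 5 -> match: F0=0 F1=0 F2=5 F3=2; commitIndex=2
Op 5: F1 acks idx 4 -> match: F0=0 F1=4 F2=5 F3=2; commitIndex=4
Op 6: F3 acks idx 3 -> match: F0=0 F1=4 F2=5 F3=3; commitIndex=4

Answer: 6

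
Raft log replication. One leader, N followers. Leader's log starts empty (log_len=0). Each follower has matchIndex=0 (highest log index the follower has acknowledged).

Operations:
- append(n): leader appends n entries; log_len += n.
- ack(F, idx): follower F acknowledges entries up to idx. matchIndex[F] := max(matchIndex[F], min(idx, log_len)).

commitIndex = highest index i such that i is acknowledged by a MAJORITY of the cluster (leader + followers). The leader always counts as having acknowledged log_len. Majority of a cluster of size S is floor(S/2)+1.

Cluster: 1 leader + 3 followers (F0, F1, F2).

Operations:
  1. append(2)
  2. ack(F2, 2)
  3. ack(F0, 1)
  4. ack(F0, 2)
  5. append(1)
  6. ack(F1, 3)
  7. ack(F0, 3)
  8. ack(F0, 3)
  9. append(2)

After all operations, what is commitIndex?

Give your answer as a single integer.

Op 1: append 2 -> log_len=2
Op 2: F2 acks idx 2 -> match: F0=0 F1=0 F2=2; commitIndex=0
Op 3: F0 acks idx 1 -> match: F0=1 F1=0 F2=2; commitIndex=1
Op 4: F0 acks idx 2 -> match: F0=2 F1=0 F2=2; commitIndex=2
Op 5: append 1 -> log_len=3
Op 6: F1 acks idx 3 -> match: F0=2 F1=3 F2=2; commitIndex=2
Op 7: F0 acks idx 3 -> match: F0=3 F1=3 F2=2; commitIndex=3
Op 8: F0 acks idx 3 -> match: F0=3 F1=3 F2=2; commitIndex=3
Op 9: append 2 -> log_len=5

Answer: 3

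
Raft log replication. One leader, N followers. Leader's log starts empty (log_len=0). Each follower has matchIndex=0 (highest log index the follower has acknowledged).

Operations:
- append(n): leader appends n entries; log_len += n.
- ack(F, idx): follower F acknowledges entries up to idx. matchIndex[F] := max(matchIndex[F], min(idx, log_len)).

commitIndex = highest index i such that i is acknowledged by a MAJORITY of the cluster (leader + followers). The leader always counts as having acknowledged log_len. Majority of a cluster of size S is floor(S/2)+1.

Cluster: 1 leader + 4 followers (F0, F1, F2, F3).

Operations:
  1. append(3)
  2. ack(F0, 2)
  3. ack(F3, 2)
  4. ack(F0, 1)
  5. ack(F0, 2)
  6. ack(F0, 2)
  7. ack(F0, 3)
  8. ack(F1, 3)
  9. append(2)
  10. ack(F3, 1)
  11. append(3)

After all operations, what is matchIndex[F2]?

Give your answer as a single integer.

Answer: 0

Derivation:
Op 1: append 3 -> log_len=3
Op 2: F0 acks idx 2 -> match: F0=2 F1=0 F2=0 F3=0; commitIndex=0
Op 3: F3 acks idx 2 -> match: F0=2 F1=0 F2=0 F3=2; commitIndex=2
Op 4: F0 acks idx 1 -> match: F0=2 F1=0 F2=0 F3=2; commitIndex=2
Op 5: F0 acks idx 2 -> match: F0=2 F1=0 F2=0 F3=2; commitIndex=2
Op 6: F0 acks idx 2 -> match: F0=2 F1=0 F2=0 F3=2; commitIndex=2
Op 7: F0 acks idx 3 -> match: F0=3 F1=0 F2=0 F3=2; commitIndex=2
Op 8: F1 acks idx 3 -> match: F0=3 F1=3 F2=0 F3=2; commitIndex=3
Op 9: append 2 -> log_len=5
Op 10: F3 acks idx 1 -> match: F0=3 F1=3 F2=0 F3=2; commitIndex=3
Op 11: append 3 -> log_len=8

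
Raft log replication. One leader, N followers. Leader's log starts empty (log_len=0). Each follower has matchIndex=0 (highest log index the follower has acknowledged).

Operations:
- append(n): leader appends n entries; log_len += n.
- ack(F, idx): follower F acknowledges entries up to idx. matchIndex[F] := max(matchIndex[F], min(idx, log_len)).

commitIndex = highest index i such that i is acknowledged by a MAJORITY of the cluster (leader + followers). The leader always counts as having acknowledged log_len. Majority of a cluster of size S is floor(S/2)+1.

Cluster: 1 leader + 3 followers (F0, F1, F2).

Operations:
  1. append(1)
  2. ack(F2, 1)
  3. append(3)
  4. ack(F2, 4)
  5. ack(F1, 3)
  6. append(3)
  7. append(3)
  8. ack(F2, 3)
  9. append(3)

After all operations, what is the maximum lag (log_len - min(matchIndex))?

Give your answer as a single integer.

Op 1: append 1 -> log_len=1
Op 2: F2 acks idx 1 -> match: F0=0 F1=0 F2=1; commitIndex=0
Op 3: append 3 -> log_len=4
Op 4: F2 acks idx 4 -> match: F0=0 F1=0 F2=4; commitIndex=0
Op 5: F1 acks idx 3 -> match: F0=0 F1=3 F2=4; commitIndex=3
Op 6: append 3 -> log_len=7
Op 7: append 3 -> log_len=10
Op 8: F2 acks idx 3 -> match: F0=0 F1=3 F2=4; commitIndex=3
Op 9: append 3 -> log_len=13

Answer: 13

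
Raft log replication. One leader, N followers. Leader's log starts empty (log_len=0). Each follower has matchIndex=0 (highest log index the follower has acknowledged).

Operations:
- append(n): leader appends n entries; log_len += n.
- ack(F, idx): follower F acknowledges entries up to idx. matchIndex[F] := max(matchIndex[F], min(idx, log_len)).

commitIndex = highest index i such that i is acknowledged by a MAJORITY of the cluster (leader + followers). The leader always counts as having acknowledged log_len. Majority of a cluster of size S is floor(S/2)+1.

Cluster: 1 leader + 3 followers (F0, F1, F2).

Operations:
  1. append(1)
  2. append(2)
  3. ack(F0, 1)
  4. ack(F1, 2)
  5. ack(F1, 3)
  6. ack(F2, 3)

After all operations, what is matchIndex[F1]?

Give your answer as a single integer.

Op 1: append 1 -> log_len=1
Op 2: append 2 -> log_len=3
Op 3: F0 acks idx 1 -> match: F0=1 F1=0 F2=0; commitIndex=0
Op 4: F1 acks idx 2 -> match: F0=1 F1=2 F2=0; commitIndex=1
Op 5: F1 acks idx 3 -> match: F0=1 F1=3 F2=0; commitIndex=1
Op 6: F2 acks idx 3 -> match: F0=1 F1=3 F2=3; commitIndex=3

Answer: 3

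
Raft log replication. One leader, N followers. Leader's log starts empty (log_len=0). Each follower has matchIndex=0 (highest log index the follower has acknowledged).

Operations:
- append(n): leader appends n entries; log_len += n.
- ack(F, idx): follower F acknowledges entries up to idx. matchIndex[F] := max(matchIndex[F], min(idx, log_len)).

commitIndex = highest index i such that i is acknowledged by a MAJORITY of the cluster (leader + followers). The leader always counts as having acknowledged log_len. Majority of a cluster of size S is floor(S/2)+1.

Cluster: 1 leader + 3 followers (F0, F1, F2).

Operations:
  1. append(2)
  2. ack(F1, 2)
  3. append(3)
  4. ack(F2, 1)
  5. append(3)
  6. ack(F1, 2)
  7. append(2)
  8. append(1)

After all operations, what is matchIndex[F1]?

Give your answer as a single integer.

Answer: 2

Derivation:
Op 1: append 2 -> log_len=2
Op 2: F1 acks idx 2 -> match: F0=0 F1=2 F2=0; commitIndex=0
Op 3: append 3 -> log_len=5
Op 4: F2 acks idx 1 -> match: F0=0 F1=2 F2=1; commitIndex=1
Op 5: append 3 -> log_len=8
Op 6: F1 acks idx 2 -> match: F0=0 F1=2 F2=1; commitIndex=1
Op 7: append 2 -> log_len=10
Op 8: append 1 -> log_len=11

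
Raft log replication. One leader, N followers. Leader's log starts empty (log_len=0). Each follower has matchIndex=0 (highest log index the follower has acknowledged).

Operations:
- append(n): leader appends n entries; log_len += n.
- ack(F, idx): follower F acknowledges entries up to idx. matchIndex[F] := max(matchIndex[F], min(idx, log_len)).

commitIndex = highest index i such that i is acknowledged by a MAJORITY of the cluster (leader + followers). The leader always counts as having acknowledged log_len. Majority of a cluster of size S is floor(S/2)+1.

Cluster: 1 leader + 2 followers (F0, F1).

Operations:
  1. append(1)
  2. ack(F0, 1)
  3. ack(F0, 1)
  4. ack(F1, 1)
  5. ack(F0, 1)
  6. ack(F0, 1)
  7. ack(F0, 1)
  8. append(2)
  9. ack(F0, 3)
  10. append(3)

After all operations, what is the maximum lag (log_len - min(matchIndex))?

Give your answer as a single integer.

Op 1: append 1 -> log_len=1
Op 2: F0 acks idx 1 -> match: F0=1 F1=0; commitIndex=1
Op 3: F0 acks idx 1 -> match: F0=1 F1=0; commitIndex=1
Op 4: F1 acks idx 1 -> match: F0=1 F1=1; commitIndex=1
Op 5: F0 acks idx 1 -> match: F0=1 F1=1; commitIndex=1
Op 6: F0 acks idx 1 -> match: F0=1 F1=1; commitIndex=1
Op 7: F0 acks idx 1 -> match: F0=1 F1=1; commitIndex=1
Op 8: append 2 -> log_len=3
Op 9: F0 acks idx 3 -> match: F0=3 F1=1; commitIndex=3
Op 10: append 3 -> log_len=6

Answer: 5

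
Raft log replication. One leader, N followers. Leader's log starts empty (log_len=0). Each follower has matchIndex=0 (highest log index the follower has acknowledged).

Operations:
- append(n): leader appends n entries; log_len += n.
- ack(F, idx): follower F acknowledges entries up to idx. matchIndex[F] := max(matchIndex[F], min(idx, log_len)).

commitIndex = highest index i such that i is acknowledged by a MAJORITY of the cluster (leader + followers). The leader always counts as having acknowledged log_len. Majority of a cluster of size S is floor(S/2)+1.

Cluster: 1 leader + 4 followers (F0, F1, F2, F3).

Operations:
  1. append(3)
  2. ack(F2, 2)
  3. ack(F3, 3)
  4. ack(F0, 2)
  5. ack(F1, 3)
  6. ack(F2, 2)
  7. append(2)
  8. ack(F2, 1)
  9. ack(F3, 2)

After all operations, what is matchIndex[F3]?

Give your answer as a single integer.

Op 1: append 3 -> log_len=3
Op 2: F2 acks idx 2 -> match: F0=0 F1=0 F2=2 F3=0; commitIndex=0
Op 3: F3 acks idx 3 -> match: F0=0 F1=0 F2=2 F3=3; commitIndex=2
Op 4: F0 acks idx 2 -> match: F0=2 F1=0 F2=2 F3=3; commitIndex=2
Op 5: F1 acks idx 3 -> match: F0=2 F1=3 F2=2 F3=3; commitIndex=3
Op 6: F2 acks idx 2 -> match: F0=2 F1=3 F2=2 F3=3; commitIndex=3
Op 7: append 2 -> log_len=5
Op 8: F2 acks idx 1 -> match: F0=2 F1=3 F2=2 F3=3; commitIndex=3
Op 9: F3 acks idx 2 -> match: F0=2 F1=3 F2=2 F3=3; commitIndex=3

Answer: 3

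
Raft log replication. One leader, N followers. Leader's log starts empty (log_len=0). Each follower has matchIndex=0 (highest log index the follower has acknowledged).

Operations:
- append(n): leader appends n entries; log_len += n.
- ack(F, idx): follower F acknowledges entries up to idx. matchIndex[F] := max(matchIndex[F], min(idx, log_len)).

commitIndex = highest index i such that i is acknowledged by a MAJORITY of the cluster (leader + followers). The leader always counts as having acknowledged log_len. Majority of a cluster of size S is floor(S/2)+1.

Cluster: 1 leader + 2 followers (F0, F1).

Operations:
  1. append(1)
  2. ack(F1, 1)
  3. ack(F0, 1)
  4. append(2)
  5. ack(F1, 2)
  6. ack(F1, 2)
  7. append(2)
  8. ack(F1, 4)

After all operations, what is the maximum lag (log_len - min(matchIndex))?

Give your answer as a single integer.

Answer: 4

Derivation:
Op 1: append 1 -> log_len=1
Op 2: F1 acks idx 1 -> match: F0=0 F1=1; commitIndex=1
Op 3: F0 acks idx 1 -> match: F0=1 F1=1; commitIndex=1
Op 4: append 2 -> log_len=3
Op 5: F1 acks idx 2 -> match: F0=1 F1=2; commitIndex=2
Op 6: F1 acks idx 2 -> match: F0=1 F1=2; commitIndex=2
Op 7: append 2 -> log_len=5
Op 8: F1 acks idx 4 -> match: F0=1 F1=4; commitIndex=4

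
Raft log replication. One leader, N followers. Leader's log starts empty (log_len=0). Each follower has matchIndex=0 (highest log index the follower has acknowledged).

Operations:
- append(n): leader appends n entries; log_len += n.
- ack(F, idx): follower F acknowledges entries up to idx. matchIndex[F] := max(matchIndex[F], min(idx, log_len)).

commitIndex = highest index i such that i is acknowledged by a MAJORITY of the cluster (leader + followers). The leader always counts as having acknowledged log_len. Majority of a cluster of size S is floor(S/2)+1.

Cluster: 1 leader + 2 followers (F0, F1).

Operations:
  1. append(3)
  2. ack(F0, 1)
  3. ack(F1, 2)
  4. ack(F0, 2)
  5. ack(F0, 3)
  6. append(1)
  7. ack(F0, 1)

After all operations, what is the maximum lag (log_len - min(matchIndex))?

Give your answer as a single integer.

Op 1: append 3 -> log_len=3
Op 2: F0 acks idx 1 -> match: F0=1 F1=0; commitIndex=1
Op 3: F1 acks idx 2 -> match: F0=1 F1=2; commitIndex=2
Op 4: F0 acks idx 2 -> match: F0=2 F1=2; commitIndex=2
Op 5: F0 acks idx 3 -> match: F0=3 F1=2; commitIndex=3
Op 6: append 1 -> log_len=4
Op 7: F0 acks idx 1 -> match: F0=3 F1=2; commitIndex=3

Answer: 2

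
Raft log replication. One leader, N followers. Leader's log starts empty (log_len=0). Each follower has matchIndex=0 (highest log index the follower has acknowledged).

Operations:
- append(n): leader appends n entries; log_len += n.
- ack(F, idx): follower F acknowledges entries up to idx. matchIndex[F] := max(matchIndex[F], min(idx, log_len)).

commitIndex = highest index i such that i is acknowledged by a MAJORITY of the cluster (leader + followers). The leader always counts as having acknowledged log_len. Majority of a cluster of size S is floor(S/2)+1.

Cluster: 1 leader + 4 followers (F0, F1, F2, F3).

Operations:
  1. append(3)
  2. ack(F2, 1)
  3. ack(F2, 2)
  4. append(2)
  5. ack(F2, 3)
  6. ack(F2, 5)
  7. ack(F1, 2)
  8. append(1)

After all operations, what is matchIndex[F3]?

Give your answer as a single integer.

Op 1: append 3 -> log_len=3
Op 2: F2 acks idx 1 -> match: F0=0 F1=0 F2=1 F3=0; commitIndex=0
Op 3: F2 acks idx 2 -> match: F0=0 F1=0 F2=2 F3=0; commitIndex=0
Op 4: append 2 -> log_len=5
Op 5: F2 acks idx 3 -> match: F0=0 F1=0 F2=3 F3=0; commitIndex=0
Op 6: F2 acks idx 5 -> match: F0=0 F1=0 F2=5 F3=0; commitIndex=0
Op 7: F1 acks idx 2 -> match: F0=0 F1=2 F2=5 F3=0; commitIndex=2
Op 8: append 1 -> log_len=6

Answer: 0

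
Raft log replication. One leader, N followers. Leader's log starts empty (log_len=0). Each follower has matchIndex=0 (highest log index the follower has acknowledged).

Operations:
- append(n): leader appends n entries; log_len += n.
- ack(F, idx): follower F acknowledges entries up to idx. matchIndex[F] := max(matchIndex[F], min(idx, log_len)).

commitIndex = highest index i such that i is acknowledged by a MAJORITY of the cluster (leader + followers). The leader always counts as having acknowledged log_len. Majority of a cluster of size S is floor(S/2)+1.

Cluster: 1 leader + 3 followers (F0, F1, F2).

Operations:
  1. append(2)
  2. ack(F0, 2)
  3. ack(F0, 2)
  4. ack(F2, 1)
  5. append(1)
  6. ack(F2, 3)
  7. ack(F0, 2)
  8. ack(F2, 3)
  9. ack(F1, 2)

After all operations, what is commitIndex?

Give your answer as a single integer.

Op 1: append 2 -> log_len=2
Op 2: F0 acks idx 2 -> match: F0=2 F1=0 F2=0; commitIndex=0
Op 3: F0 acks idx 2 -> match: F0=2 F1=0 F2=0; commitIndex=0
Op 4: F2 acks idx 1 -> match: F0=2 F1=0 F2=1; commitIndex=1
Op 5: append 1 -> log_len=3
Op 6: F2 acks idx 3 -> match: F0=2 F1=0 F2=3; commitIndex=2
Op 7: F0 acks idx 2 -> match: F0=2 F1=0 F2=3; commitIndex=2
Op 8: F2 acks idx 3 -> match: F0=2 F1=0 F2=3; commitIndex=2
Op 9: F1 acks idx 2 -> match: F0=2 F1=2 F2=3; commitIndex=2

Answer: 2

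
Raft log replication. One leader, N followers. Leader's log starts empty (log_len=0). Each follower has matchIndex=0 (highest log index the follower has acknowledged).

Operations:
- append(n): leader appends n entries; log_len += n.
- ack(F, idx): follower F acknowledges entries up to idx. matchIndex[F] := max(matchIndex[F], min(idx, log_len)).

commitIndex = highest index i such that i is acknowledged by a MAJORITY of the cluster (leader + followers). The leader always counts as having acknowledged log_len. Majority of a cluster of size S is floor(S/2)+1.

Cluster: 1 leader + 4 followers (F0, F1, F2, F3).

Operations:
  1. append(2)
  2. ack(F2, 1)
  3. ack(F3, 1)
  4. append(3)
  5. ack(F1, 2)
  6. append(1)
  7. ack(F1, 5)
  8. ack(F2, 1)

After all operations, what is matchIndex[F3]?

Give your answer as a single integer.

Op 1: append 2 -> log_len=2
Op 2: F2 acks idx 1 -> match: F0=0 F1=0 F2=1 F3=0; commitIndex=0
Op 3: F3 acks idx 1 -> match: F0=0 F1=0 F2=1 F3=1; commitIndex=1
Op 4: append 3 -> log_len=5
Op 5: F1 acks idx 2 -> match: F0=0 F1=2 F2=1 F3=1; commitIndex=1
Op 6: append 1 -> log_len=6
Op 7: F1 acks idx 5 -> match: F0=0 F1=5 F2=1 F3=1; commitIndex=1
Op 8: F2 acks idx 1 -> match: F0=0 F1=5 F2=1 F3=1; commitIndex=1

Answer: 1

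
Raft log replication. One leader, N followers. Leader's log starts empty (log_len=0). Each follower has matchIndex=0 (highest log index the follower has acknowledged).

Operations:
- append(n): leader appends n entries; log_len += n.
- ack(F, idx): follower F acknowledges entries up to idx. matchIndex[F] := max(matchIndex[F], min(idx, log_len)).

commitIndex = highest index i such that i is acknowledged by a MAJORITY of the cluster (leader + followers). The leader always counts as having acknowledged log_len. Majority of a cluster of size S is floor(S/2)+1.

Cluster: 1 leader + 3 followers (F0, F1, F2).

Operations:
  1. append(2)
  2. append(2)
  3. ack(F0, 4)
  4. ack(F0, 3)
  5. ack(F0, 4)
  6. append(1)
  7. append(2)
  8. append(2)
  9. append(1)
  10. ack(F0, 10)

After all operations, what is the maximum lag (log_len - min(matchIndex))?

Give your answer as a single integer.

Answer: 10

Derivation:
Op 1: append 2 -> log_len=2
Op 2: append 2 -> log_len=4
Op 3: F0 acks idx 4 -> match: F0=4 F1=0 F2=0; commitIndex=0
Op 4: F0 acks idx 3 -> match: F0=4 F1=0 F2=0; commitIndex=0
Op 5: F0 acks idx 4 -> match: F0=4 F1=0 F2=0; commitIndex=0
Op 6: append 1 -> log_len=5
Op 7: append 2 -> log_len=7
Op 8: append 2 -> log_len=9
Op 9: append 1 -> log_len=10
Op 10: F0 acks idx 10 -> match: F0=10 F1=0 F2=0; commitIndex=0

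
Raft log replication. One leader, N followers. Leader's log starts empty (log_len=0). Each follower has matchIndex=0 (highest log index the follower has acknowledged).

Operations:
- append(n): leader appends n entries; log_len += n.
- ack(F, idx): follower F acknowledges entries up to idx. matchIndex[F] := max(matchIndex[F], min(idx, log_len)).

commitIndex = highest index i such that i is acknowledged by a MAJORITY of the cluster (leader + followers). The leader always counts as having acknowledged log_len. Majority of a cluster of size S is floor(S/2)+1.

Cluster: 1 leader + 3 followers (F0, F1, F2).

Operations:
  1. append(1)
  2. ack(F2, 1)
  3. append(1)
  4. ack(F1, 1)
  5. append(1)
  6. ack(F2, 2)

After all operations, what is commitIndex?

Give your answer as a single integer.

Answer: 1

Derivation:
Op 1: append 1 -> log_len=1
Op 2: F2 acks idx 1 -> match: F0=0 F1=0 F2=1; commitIndex=0
Op 3: append 1 -> log_len=2
Op 4: F1 acks idx 1 -> match: F0=0 F1=1 F2=1; commitIndex=1
Op 5: append 1 -> log_len=3
Op 6: F2 acks idx 2 -> match: F0=0 F1=1 F2=2; commitIndex=1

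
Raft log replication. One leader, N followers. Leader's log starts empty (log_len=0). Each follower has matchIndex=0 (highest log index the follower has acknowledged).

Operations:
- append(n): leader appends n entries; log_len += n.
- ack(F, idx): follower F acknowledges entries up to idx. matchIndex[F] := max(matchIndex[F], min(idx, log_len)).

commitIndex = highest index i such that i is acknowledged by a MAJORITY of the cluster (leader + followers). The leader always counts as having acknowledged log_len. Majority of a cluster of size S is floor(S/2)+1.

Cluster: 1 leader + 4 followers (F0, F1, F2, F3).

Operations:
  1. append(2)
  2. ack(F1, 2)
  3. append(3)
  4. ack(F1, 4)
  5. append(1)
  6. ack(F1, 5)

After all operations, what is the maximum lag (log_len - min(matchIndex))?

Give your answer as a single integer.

Answer: 6

Derivation:
Op 1: append 2 -> log_len=2
Op 2: F1 acks idx 2 -> match: F0=0 F1=2 F2=0 F3=0; commitIndex=0
Op 3: append 3 -> log_len=5
Op 4: F1 acks idx 4 -> match: F0=0 F1=4 F2=0 F3=0; commitIndex=0
Op 5: append 1 -> log_len=6
Op 6: F1 acks idx 5 -> match: F0=0 F1=5 F2=0 F3=0; commitIndex=0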